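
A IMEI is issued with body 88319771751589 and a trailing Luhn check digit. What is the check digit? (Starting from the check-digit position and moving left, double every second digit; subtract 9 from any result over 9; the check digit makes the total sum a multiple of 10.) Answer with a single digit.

Partial digits right→left: 9 8 5 1 5 7 1 7 7 9 1 3 8 8
Double every second digit counting from the check-digit position (so the 1st, 3rd, 5th, ... of the partial from the right).
  doubled (with −9 where >9): 9 1 1 2 5 2 7 → sum 27
  kept as-is: 8 1 7 7 9 3 8 → sum 43
Total = 27 + 43 = 70.
Check digit = (10 − (70 mod 10)) mod 10 = 0.

0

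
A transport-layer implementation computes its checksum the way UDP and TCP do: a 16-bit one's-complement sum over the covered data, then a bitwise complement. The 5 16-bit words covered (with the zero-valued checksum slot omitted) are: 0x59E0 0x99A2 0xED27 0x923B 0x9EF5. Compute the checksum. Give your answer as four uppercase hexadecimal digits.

One's-complement addition (fold any carry out of bit 15 back into bit 0):
  0x59E0 + 0x99A2 = 0x0F382
  0xF382 + 0xED27 = 0x1E0A9 → wrap carry → 0xE0AA
  0xE0AA + 0x923B = 0x172E5 → wrap carry → 0x72E6
  0x72E6 + 0x9EF5 = 0x111DB → wrap carry → 0x11DC
One's-complement sum = 0x11DC.
Checksum = ~0x11DC & 0xFFFF = 0xEE23.

EE23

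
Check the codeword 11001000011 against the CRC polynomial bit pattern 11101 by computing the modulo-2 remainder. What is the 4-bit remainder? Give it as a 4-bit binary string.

0001

Modulo-2 division of 11001000011 by 11101:
  pos 0: 11001 XOR 11101 = 00100
  pos 2: 10000 XOR 11101 = 01101
  pos 3: 11010 XOR 11101 = 00111
  pos 5: 11101 XOR 11101 = 00000
Remainder = 0001 (nonzero — an error is detected).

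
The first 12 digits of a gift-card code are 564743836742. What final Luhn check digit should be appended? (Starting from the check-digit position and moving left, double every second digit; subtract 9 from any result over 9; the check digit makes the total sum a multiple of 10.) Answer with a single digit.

0

Partial digits right→left: 2 4 7 6 3 8 3 4 7 4 6 5
Double every second digit counting from the check-digit position (so the 1st, 3rd, 5th, ... of the partial from the right).
  doubled (with −9 where >9): 4 5 6 6 5 3 → sum 29
  kept as-is: 4 6 8 4 4 5 → sum 31
Total = 29 + 31 = 60.
Check digit = (10 − (60 mod 10)) mod 10 = 0.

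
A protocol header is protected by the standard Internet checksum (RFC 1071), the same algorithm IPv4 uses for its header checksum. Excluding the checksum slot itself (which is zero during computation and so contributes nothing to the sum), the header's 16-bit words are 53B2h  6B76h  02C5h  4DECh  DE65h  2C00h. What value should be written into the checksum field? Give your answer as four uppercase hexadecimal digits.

E5BF

One's-complement addition (fold any carry out of bit 15 back into bit 0):
  0x53B2 + 0x6B76 = 0x0BF28
  0xBF28 + 0x02C5 = 0x0C1ED
  0xC1ED + 0x4DEC = 0x10FD9 → wrap carry → 0x0FDA
  0x0FDA + 0xDE65 = 0x0EE3F
  0xEE3F + 0x2C00 = 0x11A3F → wrap carry → 0x1A40
One's-complement sum = 0x1A40.
Checksum = ~0x1A40 & 0xFFFF = 0xE5BF.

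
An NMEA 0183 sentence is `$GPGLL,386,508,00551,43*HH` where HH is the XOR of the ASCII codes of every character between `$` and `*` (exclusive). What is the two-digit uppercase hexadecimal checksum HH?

66

XOR the ASCII codes of the payload characters:
  'G' = 0x47 → acc = 0x47
  'P' = 0x50 → acc = 0x17
  'G' = 0x47 → acc = 0x50
  'L' = 0x4C → acc = 0x1C
  'L' = 0x4C → acc = 0x50
  ',' = 0x2C → acc = 0x7C
  '3' = 0x33 → acc = 0x4F
  '8' = 0x38 → acc = 0x77
  '6' = 0x36 → acc = 0x41
  ',' = 0x2C → acc = 0x6D
  '5' = 0x35 → acc = 0x58
  '0' = 0x30 → acc = 0x68
  '8' = 0x38 → acc = 0x50
  ',' = 0x2C → acc = 0x7C
  '0' = 0x30 → acc = 0x4C
  '0' = 0x30 → acc = 0x7C
  '5' = 0x35 → acc = 0x49
  '5' = 0x35 → acc = 0x7C
  '1' = 0x31 → acc = 0x4D
  ',' = 0x2C → acc = 0x61
  '4' = 0x34 → acc = 0x55
  '3' = 0x33 → acc = 0x66
Checksum = 0x66.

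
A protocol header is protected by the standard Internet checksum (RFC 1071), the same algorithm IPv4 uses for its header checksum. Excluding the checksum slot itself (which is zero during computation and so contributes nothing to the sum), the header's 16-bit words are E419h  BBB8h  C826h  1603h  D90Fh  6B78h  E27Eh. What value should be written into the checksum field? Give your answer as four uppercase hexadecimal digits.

5AFC

One's-complement addition (fold any carry out of bit 15 back into bit 0):
  0xE419 + 0xBBB8 = 0x19FD1 → wrap carry → 0x9FD2
  0x9FD2 + 0xC826 = 0x167F8 → wrap carry → 0x67F9
  0x67F9 + 0x1603 = 0x07DFC
  0x7DFC + 0xD90F = 0x1570B → wrap carry → 0x570C
  0x570C + 0x6B78 = 0x0C284
  0xC284 + 0xE27E = 0x1A502 → wrap carry → 0xA503
One's-complement sum = 0xA503.
Checksum = ~0xA503 & 0xFFFF = 0x5AFC.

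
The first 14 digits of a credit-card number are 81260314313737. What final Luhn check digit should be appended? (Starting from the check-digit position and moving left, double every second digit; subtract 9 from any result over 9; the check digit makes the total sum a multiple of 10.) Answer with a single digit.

9

Partial digits right→left: 7 3 7 3 1 3 4 1 3 0 6 2 1 8
Double every second digit counting from the check-digit position (so the 1st, 3rd, 5th, ... of the partial from the right).
  doubled (with −9 where >9): 5 5 2 8 6 3 2 → sum 31
  kept as-is: 3 3 3 1 0 2 8 → sum 20
Total = 31 + 20 = 51.
Check digit = (10 − (51 mod 10)) mod 10 = 9.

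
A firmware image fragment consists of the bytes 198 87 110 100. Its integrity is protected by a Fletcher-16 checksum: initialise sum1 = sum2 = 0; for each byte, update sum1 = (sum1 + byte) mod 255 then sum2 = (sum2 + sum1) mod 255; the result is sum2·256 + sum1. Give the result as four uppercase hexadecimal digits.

Running sums (mod 255):
  after byte 0 (198): sum1=198, sum2=198
  after byte 1 (87): sum1=30, sum2=228
  after byte 2 (110): sum1=140, sum2=113
  after byte 3 (100): sum1=240, sum2=98
Checksum = sum2·256 + sum1 = 98·256 + 240 = 25328 = 0x62F0.

62F0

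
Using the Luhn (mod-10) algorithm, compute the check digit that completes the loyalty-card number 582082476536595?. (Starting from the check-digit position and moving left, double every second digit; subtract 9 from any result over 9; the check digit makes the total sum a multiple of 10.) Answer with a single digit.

2

Partial digits right→left: 5 9 5 6 3 5 6 7 4 2 8 0 2 8 5
Double every second digit counting from the check-digit position (so the 1st, 3rd, 5th, ... of the partial from the right).
  doubled (with −9 where >9): 1 1 6 3 8 7 4 1 → sum 31
  kept as-is: 9 6 5 7 2 0 8 → sum 37
Total = 31 + 37 = 68.
Check digit = (10 − (68 mod 10)) mod 10 = 2.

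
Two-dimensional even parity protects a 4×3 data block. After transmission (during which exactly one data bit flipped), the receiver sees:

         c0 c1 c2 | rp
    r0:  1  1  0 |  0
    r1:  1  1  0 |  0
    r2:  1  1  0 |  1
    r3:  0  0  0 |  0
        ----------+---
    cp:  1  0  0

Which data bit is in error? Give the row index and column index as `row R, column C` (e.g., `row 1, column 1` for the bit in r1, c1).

Recompute each row's even parity and compare to rp:
  r0: data parity 0, sent rp 0 → ok
  r1: data parity 0, sent rp 0 → ok
  r2: data parity 0, sent rp 1 → mismatch
  r3: data parity 0, sent rp 0 → ok
Recompute each column's even parity and compare to cp:
  c0: data parity 1, sent cp 1 → ok
  c1: data parity 1, sent cp 0 → mismatch
  c2: data parity 0, sent cp 0 → ok
Exactly one row (r2) and one column (c1) fail → the flipped bit is at their intersection.

row 2, column 1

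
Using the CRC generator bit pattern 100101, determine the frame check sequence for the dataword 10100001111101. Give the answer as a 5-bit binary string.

01000

Append 5 zeros: 1010000111110100000. Divide by 100101 (XOR where the leading bit is 1):
  pos 0: 101000 XOR 100101 = 001101
  pos 2: 110101 XOR 100101 = 010000
  pos 3: 100001 XOR 100101 = 000100
  pos 6: 100111 XOR 100101 = 000010
  pos 10: 100100 XOR 100101 = 000001
Remainder (last 5 bits) = 01000. This is the CRC / FCS.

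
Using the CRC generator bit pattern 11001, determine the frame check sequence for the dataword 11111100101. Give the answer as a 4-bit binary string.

1101

Append 4 zeros: 111111001010000. Divide by 11001 (XOR where the leading bit is 1):
  pos 0: 11111 XOR 11001 = 00110
  pos 2: 11010 XOR 11001 = 00011
  pos 5: 11010 XOR 11001 = 00011
  pos 8: 11100 XOR 11001 = 00101
  pos 10: 10100 XOR 11001 = 01101
Remainder (last 4 bits) = 1101. This is the CRC / FCS.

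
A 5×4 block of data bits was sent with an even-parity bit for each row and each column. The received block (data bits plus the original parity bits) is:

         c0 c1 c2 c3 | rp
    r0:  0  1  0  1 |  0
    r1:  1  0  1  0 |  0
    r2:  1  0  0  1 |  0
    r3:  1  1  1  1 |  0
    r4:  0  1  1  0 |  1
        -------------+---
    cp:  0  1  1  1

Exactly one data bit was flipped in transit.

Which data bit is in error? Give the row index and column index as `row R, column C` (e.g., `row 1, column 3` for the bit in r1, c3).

row 4, column 0

Recompute each row's even parity and compare to rp:
  r0: data parity 0, sent rp 0 → ok
  r1: data parity 0, sent rp 0 → ok
  r2: data parity 0, sent rp 0 → ok
  r3: data parity 0, sent rp 0 → ok
  r4: data parity 0, sent rp 1 → mismatch
Recompute each column's even parity and compare to cp:
  c0: data parity 1, sent cp 0 → mismatch
  c1: data parity 1, sent cp 1 → ok
  c2: data parity 1, sent cp 1 → ok
  c3: data parity 1, sent cp 1 → ok
Exactly one row (r4) and one column (c0) fail → the flipped bit is at their intersection.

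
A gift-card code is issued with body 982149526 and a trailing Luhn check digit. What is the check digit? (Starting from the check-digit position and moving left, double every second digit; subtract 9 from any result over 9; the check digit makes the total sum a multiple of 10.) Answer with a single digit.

Partial digits right→left: 6 2 5 9 4 1 2 8 9
Double every second digit counting from the check-digit position (so the 1st, 3rd, 5th, ... of the partial from the right).
  doubled (with −9 where >9): 3 1 8 4 9 → sum 25
  kept as-is: 2 9 1 8 → sum 20
Total = 25 + 20 = 45.
Check digit = (10 − (45 mod 10)) mod 10 = 5.

5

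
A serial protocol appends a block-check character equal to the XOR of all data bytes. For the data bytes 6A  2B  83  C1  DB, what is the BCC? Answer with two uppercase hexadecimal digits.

XOR the bytes together:
  start with 0x6A
  0x6A ⊕ 0x2B = 0x41
  0x41 ⊕ 0x83 = 0xC2
  0xC2 ⊕ 0xC1 = 0x03
  0x03 ⊕ 0xDB = 0xD8

D8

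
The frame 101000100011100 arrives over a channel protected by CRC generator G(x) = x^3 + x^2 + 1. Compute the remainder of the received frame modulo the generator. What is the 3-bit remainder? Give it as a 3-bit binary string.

Modulo-2 division of 101000100011100 by 1101:
  pos 0: 1010 XOR 1101 = 0111
  pos 1: 1110 XOR 1101 = 0011
  pos 3: 1101 XOR 1101 = 0000
  pos 10: 1110 XOR 1101 = 0011
Remainder = 110 (nonzero — an error is detected).

110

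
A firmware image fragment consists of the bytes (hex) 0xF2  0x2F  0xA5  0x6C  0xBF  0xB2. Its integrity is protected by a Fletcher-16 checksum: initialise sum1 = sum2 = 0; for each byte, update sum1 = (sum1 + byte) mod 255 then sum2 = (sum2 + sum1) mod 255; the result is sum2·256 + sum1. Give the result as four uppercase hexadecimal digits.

ABA6

Running sums (mod 255):
  after byte 0 (0xF2): sum1=242, sum2=242
  after byte 1 (0x2F): sum1=34, sum2=21
  after byte 2 (0xA5): sum1=199, sum2=220
  after byte 3 (0x6C): sum1=52, sum2=17
  after byte 4 (0xBF): sum1=243, sum2=5
  after byte 5 (0xB2): sum1=166, sum2=171
Checksum = sum2·256 + sum1 = 171·256 + 166 = 43942 = 0xABA6.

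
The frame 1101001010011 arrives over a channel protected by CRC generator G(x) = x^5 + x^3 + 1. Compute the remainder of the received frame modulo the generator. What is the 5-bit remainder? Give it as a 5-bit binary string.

Modulo-2 division of 1101001010011 by 101001:
  pos 0: 110100 XOR 101001 = 011101
  pos 1: 111011 XOR 101001 = 010010
  pos 2: 100100 XOR 101001 = 001101
  pos 4: 110110 XOR 101001 = 011111
  pos 5: 111110 XOR 101001 = 010111
  pos 6: 101111 XOR 101001 = 000110
Remainder = 01101 (nonzero — an error is detected).

01101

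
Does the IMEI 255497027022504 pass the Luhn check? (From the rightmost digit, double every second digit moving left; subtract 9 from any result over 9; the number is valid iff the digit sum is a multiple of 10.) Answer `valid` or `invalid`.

From the right, keep odd positions and double even positions (subtract 9 from any doubled value over 9):
  doubled (positions 2,4,...): 0 4 0 4 5 8 1 → sum 22
  kept (positions 1,3,...): 4 5 2 7 0 9 5 2 → sum 34
Total = 56.
56 mod 10 = 6, so the number is invalid.

invalid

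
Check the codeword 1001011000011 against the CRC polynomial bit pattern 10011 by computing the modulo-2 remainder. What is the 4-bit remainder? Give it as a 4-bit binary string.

Modulo-2 division of 1001011000011 by 10011:
  pos 0: 10010 XOR 10011 = 00001
  pos 4: 11100 XOR 10011 = 01111
  pos 5: 11110 XOR 10011 = 01101
  pos 6: 11010 XOR 10011 = 01001
  pos 7: 10011 XOR 10011 = 00000
Remainder = 0001 (nonzero — an error is detected).

0001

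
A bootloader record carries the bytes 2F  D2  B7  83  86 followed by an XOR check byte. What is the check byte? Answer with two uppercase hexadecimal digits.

4F

XOR the bytes together:
  start with 0x2F
  0x2F ⊕ 0xD2 = 0xFD
  0xFD ⊕ 0xB7 = 0x4A
  0x4A ⊕ 0x83 = 0xC9
  0xC9 ⊕ 0x86 = 0x4F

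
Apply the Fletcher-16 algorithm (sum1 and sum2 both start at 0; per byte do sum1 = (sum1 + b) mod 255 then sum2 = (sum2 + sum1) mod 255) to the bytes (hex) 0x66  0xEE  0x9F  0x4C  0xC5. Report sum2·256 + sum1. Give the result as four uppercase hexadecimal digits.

F807

Running sums (mod 255):
  after byte 0 (0x66): sum1=102, sum2=102
  after byte 1 (0xEE): sum1=85, sum2=187
  after byte 2 (0x9F): sum1=244, sum2=176
  after byte 3 (0x4C): sum1=65, sum2=241
  after byte 4 (0xC5): sum1=7, sum2=248
Checksum = sum2·256 + sum1 = 248·256 + 7 = 63495 = 0xF807.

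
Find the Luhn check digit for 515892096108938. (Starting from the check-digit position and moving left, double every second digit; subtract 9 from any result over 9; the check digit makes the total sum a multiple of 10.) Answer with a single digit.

Partial digits right→left: 8 3 9 8 0 1 6 9 0 2 9 8 5 1 5
Double every second digit counting from the check-digit position (so the 1st, 3rd, 5th, ... of the partial from the right).
  doubled (with −9 where >9): 7 9 0 3 0 9 1 1 → sum 30
  kept as-is: 3 8 1 9 2 8 1 → sum 32
Total = 30 + 32 = 62.
Check digit = (10 − (62 mod 10)) mod 10 = 8.

8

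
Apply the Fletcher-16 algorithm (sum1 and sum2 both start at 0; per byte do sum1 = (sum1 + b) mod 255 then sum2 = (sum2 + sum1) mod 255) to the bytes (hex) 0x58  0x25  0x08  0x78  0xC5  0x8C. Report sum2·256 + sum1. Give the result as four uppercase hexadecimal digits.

6D50

Running sums (mod 255):
  after byte 0 (0x58): sum1=88, sum2=88
  after byte 1 (0x25): sum1=125, sum2=213
  after byte 2 (0x08): sum1=133, sum2=91
  after byte 3 (0x78): sum1=253, sum2=89
  after byte 4 (0xC5): sum1=195, sum2=29
  after byte 5 (0x8C): sum1=80, sum2=109
Checksum = sum2·256 + sum1 = 109·256 + 80 = 27984 = 0x6D50.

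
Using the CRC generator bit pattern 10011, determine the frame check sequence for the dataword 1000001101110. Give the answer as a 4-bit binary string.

1110

Append 4 zeros: 10000011011100000. Divide by 10011 (XOR where the leading bit is 1):
  pos 0: 10000 XOR 10011 = 00011
  pos 3: 11011 XOR 10011 = 01000
  pos 4: 10000 XOR 10011 = 00011
  pos 7: 11111 XOR 10011 = 01100
  pos 8: 11000 XOR 10011 = 01011
  pos 9: 10110 XOR 10011 = 00101
  pos 11: 10100 XOR 10011 = 00111
Remainder (last 4 bits) = 1110. This is the CRC / FCS.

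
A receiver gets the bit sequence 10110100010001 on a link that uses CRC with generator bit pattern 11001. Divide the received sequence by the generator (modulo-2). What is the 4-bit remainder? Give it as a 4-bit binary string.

0111

Modulo-2 division of 10110100010001 by 11001:
  pos 0: 10110 XOR 11001 = 01111
  pos 1: 11111 XOR 11001 = 00110
  pos 3: 11000 XOR 11001 = 00001
  pos 7: 10100 XOR 11001 = 01101
  pos 8: 11010 XOR 11001 = 00011
Remainder = 0111 (nonzero — an error is detected).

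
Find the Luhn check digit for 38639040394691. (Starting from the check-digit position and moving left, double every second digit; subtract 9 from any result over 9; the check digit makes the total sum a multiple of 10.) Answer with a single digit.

5

Partial digits right→left: 1 9 6 4 9 3 0 4 0 9 3 6 8 3
Double every second digit counting from the check-digit position (so the 1st, 3rd, 5th, ... of the partial from the right).
  doubled (with −9 where >9): 2 3 9 0 0 6 7 → sum 27
  kept as-is: 9 4 3 4 9 6 3 → sum 38
Total = 27 + 38 = 65.
Check digit = (10 − (65 mod 10)) mod 10 = 5.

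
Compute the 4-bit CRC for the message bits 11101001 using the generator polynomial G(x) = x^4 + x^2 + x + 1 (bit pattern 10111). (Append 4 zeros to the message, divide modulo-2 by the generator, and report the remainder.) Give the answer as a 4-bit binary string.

1101

Append 4 zeros: 111010010000. Divide by 10111 (XOR where the leading bit is 1):
  pos 0: 11101 XOR 10111 = 01010
  pos 1: 10100 XOR 10111 = 00011
  pos 4: 11010 XOR 10111 = 01101
  pos 5: 11010 XOR 10111 = 01101
  pos 6: 11010 XOR 10111 = 01101
  pos 7: 11010 XOR 10111 = 01101
Remainder (last 4 bits) = 1101. This is the CRC / FCS.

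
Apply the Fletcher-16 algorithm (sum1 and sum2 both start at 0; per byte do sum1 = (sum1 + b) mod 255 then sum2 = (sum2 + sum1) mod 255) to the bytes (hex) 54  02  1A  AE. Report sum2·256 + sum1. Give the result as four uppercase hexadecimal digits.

3A1F

Running sums (mod 255):
  after byte 0 (54): sum1=84, sum2=84
  after byte 1 (02): sum1=86, sum2=170
  after byte 2 (1A): sum1=112, sum2=27
  after byte 3 (AE): sum1=31, sum2=58
Checksum = sum2·256 + sum1 = 58·256 + 31 = 14879 = 0x3A1F.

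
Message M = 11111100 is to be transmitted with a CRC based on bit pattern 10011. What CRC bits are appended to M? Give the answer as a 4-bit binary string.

Append 4 zeros: 111111000000. Divide by 10011 (XOR where the leading bit is 1):
  pos 0: 11111 XOR 10011 = 01100
  pos 1: 11001 XOR 10011 = 01010
  pos 2: 10100 XOR 10011 = 00111
  pos 4: 11100 XOR 10011 = 01111
  pos 5: 11110 XOR 10011 = 01101
  pos 6: 11010 XOR 10011 = 01001
  pos 7: 10010 XOR 10011 = 00001
Remainder (last 4 bits) = 0001. This is the CRC / FCS.

0001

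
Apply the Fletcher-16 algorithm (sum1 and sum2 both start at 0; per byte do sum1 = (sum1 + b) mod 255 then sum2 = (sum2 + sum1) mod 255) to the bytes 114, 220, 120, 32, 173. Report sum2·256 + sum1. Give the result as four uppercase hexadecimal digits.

0795

Running sums (mod 255):
  after byte 0 (114): sum1=114, sum2=114
  after byte 1 (220): sum1=79, sum2=193
  after byte 2 (120): sum1=199, sum2=137
  after byte 3 (32): sum1=231, sum2=113
  after byte 4 (173): sum1=149, sum2=7
Checksum = sum2·256 + sum1 = 7·256 + 149 = 1941 = 0x0795.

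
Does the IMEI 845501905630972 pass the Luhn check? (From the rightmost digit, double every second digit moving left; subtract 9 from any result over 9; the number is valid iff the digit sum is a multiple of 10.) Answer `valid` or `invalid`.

From the right, keep odd positions and double even positions (subtract 9 from any doubled value over 9):
  doubled (positions 2,4,...): 5 0 3 0 2 1 8 → sum 19
  kept (positions 1,3,...): 2 9 3 5 9 0 5 8 → sum 41
Total = 60.
60 mod 10 = 0, so the number is valid.

valid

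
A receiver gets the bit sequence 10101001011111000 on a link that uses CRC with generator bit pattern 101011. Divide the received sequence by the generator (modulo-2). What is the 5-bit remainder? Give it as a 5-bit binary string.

10011

Modulo-2 division of 10101001011111000 by 101011:
  pos 0: 101010 XOR 101011 = 000001
  pos 5: 101011 XOR 101011 = 000000
  pos 11: 111000 XOR 101011 = 010011
Remainder = 10011 (nonzero — an error is detected).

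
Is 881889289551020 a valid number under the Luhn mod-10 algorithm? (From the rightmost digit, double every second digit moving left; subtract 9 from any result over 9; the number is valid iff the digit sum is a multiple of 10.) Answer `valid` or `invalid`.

From the right, keep odd positions and double even positions (subtract 9 from any doubled value over 9):
  doubled (positions 2,4,...): 4 2 1 7 9 7 7 → sum 37
  kept (positions 1,3,...): 0 0 5 9 2 8 1 8 → sum 33
Total = 70.
70 mod 10 = 0, so the number is valid.

valid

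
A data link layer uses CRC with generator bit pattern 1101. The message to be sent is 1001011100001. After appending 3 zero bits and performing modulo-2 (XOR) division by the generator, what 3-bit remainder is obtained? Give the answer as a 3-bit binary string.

111

Append 3 zeros: 1001011100001000. Divide by 1101 (XOR where the leading bit is 1):
  pos 0: 1001 XOR 1101 = 0100
  pos 1: 1000 XOR 1101 = 0101
  pos 2: 1011 XOR 1101 = 0110
  pos 3: 1101 XOR 1101 = 0000
  pos 7: 1000 XOR 1101 = 0101
  pos 8: 1010 XOR 1101 = 0111
  pos 9: 1111 XOR 1101 = 0010
  pos 11: 1000 XOR 1101 = 0101
  pos 12: 1010 XOR 1101 = 0111
Remainder (last 3 bits) = 111. This is the CRC / FCS.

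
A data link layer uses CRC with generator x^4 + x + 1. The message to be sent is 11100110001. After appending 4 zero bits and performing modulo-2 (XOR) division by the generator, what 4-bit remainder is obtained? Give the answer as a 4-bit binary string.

0111

Append 4 zeros: 111001100010000. Divide by 10011 (XOR where the leading bit is 1):
  pos 0: 11100 XOR 10011 = 01111
  pos 1: 11111 XOR 10011 = 01100
  pos 2: 11001 XOR 10011 = 01010
  pos 3: 10100 XOR 10011 = 00111
  pos 5: 11100 XOR 10011 = 01111
  pos 6: 11111 XOR 10011 = 01100
  pos 7: 11000 XOR 10011 = 01011
  pos 8: 10110 XOR 10011 = 00101
  pos 10: 10100 XOR 10011 = 00111
Remainder (last 4 bits) = 0111. This is the CRC / FCS.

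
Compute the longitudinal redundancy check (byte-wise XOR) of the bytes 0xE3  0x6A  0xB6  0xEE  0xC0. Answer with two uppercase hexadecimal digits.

11

XOR the bytes together:
  start with 0xE3
  0xE3 ⊕ 0x6A = 0x89
  0x89 ⊕ 0xB6 = 0x3F
  0x3F ⊕ 0xEE = 0xD1
  0xD1 ⊕ 0xC0 = 0x11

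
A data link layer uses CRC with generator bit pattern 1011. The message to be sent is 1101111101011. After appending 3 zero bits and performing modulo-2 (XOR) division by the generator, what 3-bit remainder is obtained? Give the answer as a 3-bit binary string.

Append 3 zeros: 1101111101011000. Divide by 1011 (XOR where the leading bit is 1):
  pos 0: 1101 XOR 1011 = 0110
  pos 1: 1101 XOR 1011 = 0110
  pos 2: 1101 XOR 1011 = 0110
  pos 3: 1101 XOR 1011 = 0110
  pos 4: 1101 XOR 1011 = 0110
  pos 5: 1100 XOR 1011 = 0111
  pos 6: 1111 XOR 1011 = 0100
  pos 7: 1000 XOR 1011 = 0011
  pos 9: 1111 XOR 1011 = 0100
  pos 10: 1000 XOR 1011 = 0011
  pos 12: 1100 XOR 1011 = 0111
Remainder (last 3 bits) = 111. This is the CRC / FCS.

111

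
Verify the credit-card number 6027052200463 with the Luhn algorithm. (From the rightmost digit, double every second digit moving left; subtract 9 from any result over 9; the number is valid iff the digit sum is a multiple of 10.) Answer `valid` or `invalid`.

From the right, keep odd positions and double even positions (subtract 9 from any doubled value over 9):
  doubled (positions 2,4,...): 3 0 4 1 5 0 → sum 13
  kept (positions 1,3,...): 3 4 0 2 0 2 6 → sum 17
Total = 30.
30 mod 10 = 0, so the number is valid.

valid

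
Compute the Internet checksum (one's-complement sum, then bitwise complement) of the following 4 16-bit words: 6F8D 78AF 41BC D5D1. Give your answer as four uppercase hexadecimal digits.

0035

One's-complement addition (fold any carry out of bit 15 back into bit 0):
  0x6F8D + 0x78AF = 0x0E83C
  0xE83C + 0x41BC = 0x129F8 → wrap carry → 0x29F9
  0x29F9 + 0xD5D1 = 0x0FFCA
One's-complement sum = 0xFFCA.
Checksum = ~0xFFCA & 0xFFFF = 0x0035.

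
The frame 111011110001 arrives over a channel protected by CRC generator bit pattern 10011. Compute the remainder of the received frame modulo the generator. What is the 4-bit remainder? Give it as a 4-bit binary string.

Modulo-2 division of 111011110001 by 10011:
  pos 0: 11101 XOR 10011 = 01110
  pos 1: 11101 XOR 10011 = 01110
  pos 2: 11101 XOR 10011 = 01110
  pos 3: 11101 XOR 10011 = 01110
  pos 4: 11100 XOR 10011 = 01111
  pos 5: 11110 XOR 10011 = 01101
  pos 6: 11010 XOR 10011 = 01001
  pos 7: 10011 XOR 10011 = 00000
Remainder = 0000 (zero — the frame passes the CRC check).

0000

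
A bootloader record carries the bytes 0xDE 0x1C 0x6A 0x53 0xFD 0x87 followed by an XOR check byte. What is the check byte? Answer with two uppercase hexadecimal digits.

XOR the bytes together:
  start with 0xDE
  0xDE ⊕ 0x1C = 0xC2
  0xC2 ⊕ 0x6A = 0xA8
  0xA8 ⊕ 0x53 = 0xFB
  0xFB ⊕ 0xFD = 0x06
  0x06 ⊕ 0x87 = 0x81

81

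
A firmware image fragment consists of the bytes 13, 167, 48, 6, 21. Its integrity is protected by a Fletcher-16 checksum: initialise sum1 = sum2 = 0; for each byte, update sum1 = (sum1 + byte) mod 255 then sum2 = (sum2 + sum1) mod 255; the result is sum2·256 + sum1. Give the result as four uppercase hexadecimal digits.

Running sums (mod 255):
  after byte 0 (13): sum1=13, sum2=13
  after byte 1 (167): sum1=180, sum2=193
  after byte 2 (48): sum1=228, sum2=166
  after byte 3 (6): sum1=234, sum2=145
  after byte 4 (21): sum1=0, sum2=145
Checksum = sum2·256 + sum1 = 145·256 + 0 = 37120 = 0x9100.

9100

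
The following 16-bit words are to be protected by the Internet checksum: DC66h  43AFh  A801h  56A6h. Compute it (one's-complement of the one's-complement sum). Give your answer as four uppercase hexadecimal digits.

E141

One's-complement addition (fold any carry out of bit 15 back into bit 0):
  0xDC66 + 0x43AF = 0x12015 → wrap carry → 0x2016
  0x2016 + 0xA801 = 0x0C817
  0xC817 + 0x56A6 = 0x11EBD → wrap carry → 0x1EBE
One's-complement sum = 0x1EBE.
Checksum = ~0x1EBE & 0xFFFF = 0xE141.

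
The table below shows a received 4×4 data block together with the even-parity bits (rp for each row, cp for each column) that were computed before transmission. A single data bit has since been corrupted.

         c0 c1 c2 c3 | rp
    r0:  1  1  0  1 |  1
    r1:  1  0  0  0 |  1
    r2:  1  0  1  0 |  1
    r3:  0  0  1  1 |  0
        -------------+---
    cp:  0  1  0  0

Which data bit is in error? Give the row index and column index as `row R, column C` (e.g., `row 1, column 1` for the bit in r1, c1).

Recompute each row's even parity and compare to rp:
  r0: data parity 1, sent rp 1 → ok
  r1: data parity 1, sent rp 1 → ok
  r2: data parity 0, sent rp 1 → mismatch
  r3: data parity 0, sent rp 0 → ok
Recompute each column's even parity and compare to cp:
  c0: data parity 1, sent cp 0 → mismatch
  c1: data parity 1, sent cp 1 → ok
  c2: data parity 0, sent cp 0 → ok
  c3: data parity 0, sent cp 0 → ok
Exactly one row (r2) and one column (c0) fail → the flipped bit is at their intersection.

row 2, column 0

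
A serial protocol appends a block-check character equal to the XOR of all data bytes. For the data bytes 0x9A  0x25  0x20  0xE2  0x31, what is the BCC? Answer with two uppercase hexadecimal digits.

XOR the bytes together:
  start with 0x9A
  0x9A ⊕ 0x25 = 0xBF
  0xBF ⊕ 0x20 = 0x9F
  0x9F ⊕ 0xE2 = 0x7D
  0x7D ⊕ 0x31 = 0x4C

4C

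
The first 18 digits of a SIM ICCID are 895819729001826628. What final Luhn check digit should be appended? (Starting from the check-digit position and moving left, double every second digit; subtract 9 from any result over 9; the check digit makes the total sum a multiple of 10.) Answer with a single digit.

9

Partial digits right→left: 8 2 6 6 2 8 1 0 0 9 2 7 9 1 8 5 9 8
Double every second digit counting from the check-digit position (so the 1st, 3rd, 5th, ... of the partial from the right).
  doubled (with −9 where >9): 7 3 4 2 0 4 9 7 9 → sum 45
  kept as-is: 2 6 8 0 9 7 1 5 8 → sum 46
Total = 45 + 46 = 91.
Check digit = (10 − (91 mod 10)) mod 10 = 9.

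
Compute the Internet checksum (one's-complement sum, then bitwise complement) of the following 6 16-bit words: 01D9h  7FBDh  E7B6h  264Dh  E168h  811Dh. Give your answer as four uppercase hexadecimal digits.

One's-complement addition (fold any carry out of bit 15 back into bit 0):
  0x01D9 + 0x7FBD = 0x08196
  0x8196 + 0xE7B6 = 0x1694C → wrap carry → 0x694D
  0x694D + 0x264D = 0x08F9A
  0x8F9A + 0xE168 = 0x17102 → wrap carry → 0x7103
  0x7103 + 0x811D = 0x0F220
One's-complement sum = 0xF220.
Checksum = ~0xF220 & 0xFFFF = 0x0DDF.

0DDF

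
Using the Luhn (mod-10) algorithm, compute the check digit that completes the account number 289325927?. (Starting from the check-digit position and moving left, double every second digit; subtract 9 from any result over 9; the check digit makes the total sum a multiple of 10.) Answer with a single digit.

1

Partial digits right→left: 7 2 9 5 2 3 9 8 2
Double every second digit counting from the check-digit position (so the 1st, 3rd, 5th, ... of the partial from the right).
  doubled (with −9 where >9): 5 9 4 9 4 → sum 31
  kept as-is: 2 5 3 8 → sum 18
Total = 31 + 18 = 49.
Check digit = (10 − (49 mod 10)) mod 10 = 1.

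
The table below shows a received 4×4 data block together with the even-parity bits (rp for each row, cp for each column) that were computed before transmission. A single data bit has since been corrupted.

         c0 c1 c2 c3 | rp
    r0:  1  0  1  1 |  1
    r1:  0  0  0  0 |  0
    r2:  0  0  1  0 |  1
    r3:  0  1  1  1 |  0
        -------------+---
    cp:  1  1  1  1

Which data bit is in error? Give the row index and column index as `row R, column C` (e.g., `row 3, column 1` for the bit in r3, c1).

Recompute each row's even parity and compare to rp:
  r0: data parity 1, sent rp 1 → ok
  r1: data parity 0, sent rp 0 → ok
  r2: data parity 1, sent rp 1 → ok
  r3: data parity 1, sent rp 0 → mismatch
Recompute each column's even parity and compare to cp:
  c0: data parity 1, sent cp 1 → ok
  c1: data parity 1, sent cp 1 → ok
  c2: data parity 1, sent cp 1 → ok
  c3: data parity 0, sent cp 1 → mismatch
Exactly one row (r3) and one column (c3) fail → the flipped bit is at their intersection.

row 3, column 3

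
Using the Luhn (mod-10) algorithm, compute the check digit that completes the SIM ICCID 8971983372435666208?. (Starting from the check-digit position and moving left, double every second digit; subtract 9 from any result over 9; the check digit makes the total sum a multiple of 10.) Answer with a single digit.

Partial digits right→left: 8 0 2 6 6 6 5 3 4 2 7 3 3 8 9 1 7 9 8
Double every second digit counting from the check-digit position (so the 1st, 3rd, 5th, ... of the partial from the right).
  doubled (with −9 where >9): 7 4 3 1 8 5 6 9 5 7 → sum 55
  kept as-is: 0 6 6 3 2 3 8 1 9 → sum 38
Total = 55 + 38 = 93.
Check digit = (10 − (93 mod 10)) mod 10 = 7.

7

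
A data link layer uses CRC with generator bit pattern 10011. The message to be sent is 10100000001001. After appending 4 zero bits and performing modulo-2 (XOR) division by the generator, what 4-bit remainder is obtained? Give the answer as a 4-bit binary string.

1101

Append 4 zeros: 101000000010010000. Divide by 10011 (XOR where the leading bit is 1):
  pos 0: 10100 XOR 10011 = 00111
  pos 2: 11100 XOR 10011 = 01111
  pos 3: 11110 XOR 10011 = 01101
  pos 4: 11010 XOR 10011 = 01001
  pos 5: 10010 XOR 10011 = 00001
  pos 9: 11001 XOR 10011 = 01010
  pos 10: 10100 XOR 10011 = 00111
  pos 12: 11100 XOR 10011 = 01111
  pos 13: 11110 XOR 10011 = 01101
Remainder (last 4 bits) = 1101. This is the CRC / FCS.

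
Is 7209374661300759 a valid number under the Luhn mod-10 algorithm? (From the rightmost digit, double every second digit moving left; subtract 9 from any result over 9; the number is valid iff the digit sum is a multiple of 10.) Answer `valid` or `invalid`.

From the right, keep odd positions and double even positions (subtract 9 from any doubled value over 9):
  doubled (positions 2,4,...): 1 0 6 3 8 6 0 5 → sum 29
  kept (positions 1,3,...): 9 7 0 1 6 7 9 2 → sum 41
Total = 70.
70 mod 10 = 0, so the number is valid.

valid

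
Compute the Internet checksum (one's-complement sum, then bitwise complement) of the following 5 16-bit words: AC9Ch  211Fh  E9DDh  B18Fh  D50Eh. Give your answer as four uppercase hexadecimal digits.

C1C7

One's-complement addition (fold any carry out of bit 15 back into bit 0):
  0xAC9C + 0x211F = 0x0CDBB
  0xCDBB + 0xE9DD = 0x1B798 → wrap carry → 0xB799
  0xB799 + 0xB18F = 0x16928 → wrap carry → 0x6929
  0x6929 + 0xD50E = 0x13E37 → wrap carry → 0x3E38
One's-complement sum = 0x3E38.
Checksum = ~0x3E38 & 0xFFFF = 0xC1C7.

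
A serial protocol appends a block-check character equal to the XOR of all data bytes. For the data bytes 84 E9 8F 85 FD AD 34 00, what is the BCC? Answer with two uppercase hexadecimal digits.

03

XOR the bytes together:
  start with 0x84
  0x84 ⊕ 0xE9 = 0x6D
  0x6D ⊕ 0x8F = 0xE2
  0xE2 ⊕ 0x85 = 0x67
  0x67 ⊕ 0xFD = 0x9A
  0x9A ⊕ 0xAD = 0x37
  0x37 ⊕ 0x34 = 0x03
  0x03 ⊕ 0x00 = 0x03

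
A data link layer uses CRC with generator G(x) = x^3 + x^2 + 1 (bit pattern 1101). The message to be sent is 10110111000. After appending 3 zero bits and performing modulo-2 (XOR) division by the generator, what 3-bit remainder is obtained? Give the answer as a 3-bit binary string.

Append 3 zeros: 10110111000000. Divide by 1101 (XOR where the leading bit is 1):
  pos 0: 1011 XOR 1101 = 0110
  pos 1: 1100 XOR 1101 = 0001
  pos 4: 1111 XOR 1101 = 0010
  pos 6: 1000 XOR 1101 = 0101
  pos 7: 1010 XOR 1101 = 0111
  pos 8: 1110 XOR 1101 = 0011
  pos 10: 1100 XOR 1101 = 0001
Remainder (last 3 bits) = 001. This is the CRC / FCS.

001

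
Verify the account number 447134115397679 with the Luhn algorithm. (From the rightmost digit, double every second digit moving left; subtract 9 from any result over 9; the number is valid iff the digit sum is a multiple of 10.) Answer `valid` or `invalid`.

valid

From the right, keep odd positions and double even positions (subtract 9 from any doubled value over 9):
  doubled (positions 2,4,...): 5 5 6 2 8 2 8 → sum 36
  kept (positions 1,3,...): 9 6 9 5 1 3 7 4 → sum 44
Total = 80.
80 mod 10 = 0, so the number is valid.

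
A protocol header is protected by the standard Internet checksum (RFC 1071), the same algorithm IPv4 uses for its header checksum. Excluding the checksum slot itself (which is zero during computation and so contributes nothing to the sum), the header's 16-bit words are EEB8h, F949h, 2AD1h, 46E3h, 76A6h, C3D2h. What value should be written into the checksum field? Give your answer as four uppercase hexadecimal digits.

6BCF

One's-complement addition (fold any carry out of bit 15 back into bit 0):
  0xEEB8 + 0xF949 = 0x1E801 → wrap carry → 0xE802
  0xE802 + 0x2AD1 = 0x112D3 → wrap carry → 0x12D4
  0x12D4 + 0x46E3 = 0x059B7
  0x59B7 + 0x76A6 = 0x0D05D
  0xD05D + 0xC3D2 = 0x1942F → wrap carry → 0x9430
One's-complement sum = 0x9430.
Checksum = ~0x9430 & 0xFFFF = 0x6BCF.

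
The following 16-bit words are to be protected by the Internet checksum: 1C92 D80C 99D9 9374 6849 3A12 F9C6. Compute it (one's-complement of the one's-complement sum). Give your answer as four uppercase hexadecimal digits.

41F0

One's-complement addition (fold any carry out of bit 15 back into bit 0):
  0x1C92 + 0xD80C = 0x0F49E
  0xF49E + 0x99D9 = 0x18E77 → wrap carry → 0x8E78
  0x8E78 + 0x9374 = 0x121EC → wrap carry → 0x21ED
  0x21ED + 0x6849 = 0x08A36
  0x8A36 + 0x3A12 = 0x0C448
  0xC448 + 0xF9C6 = 0x1BE0E → wrap carry → 0xBE0F
One's-complement sum = 0xBE0F.
Checksum = ~0xBE0F & 0xFFFF = 0x41F0.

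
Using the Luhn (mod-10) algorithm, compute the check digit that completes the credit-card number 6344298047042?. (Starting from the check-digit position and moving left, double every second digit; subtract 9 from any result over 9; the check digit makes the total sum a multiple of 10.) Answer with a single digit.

9

Partial digits right→left: 2 4 0 7 4 0 8 9 2 4 4 3 6
Double every second digit counting from the check-digit position (so the 1st, 3rd, 5th, ... of the partial from the right).
  doubled (with −9 where >9): 4 0 8 7 4 8 3 → sum 34
  kept as-is: 4 7 0 9 4 3 → sum 27
Total = 34 + 27 = 61.
Check digit = (10 − (61 mod 10)) mod 10 = 9.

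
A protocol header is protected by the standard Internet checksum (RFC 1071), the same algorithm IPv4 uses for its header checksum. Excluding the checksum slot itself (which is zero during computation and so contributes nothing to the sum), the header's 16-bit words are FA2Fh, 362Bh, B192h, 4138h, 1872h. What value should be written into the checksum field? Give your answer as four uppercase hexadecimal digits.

One's-complement addition (fold any carry out of bit 15 back into bit 0):
  0xFA2F + 0x362B = 0x1305A → wrap carry → 0x305B
  0x305B + 0xB192 = 0x0E1ED
  0xE1ED + 0x4138 = 0x12325 → wrap carry → 0x2326
  0x2326 + 0x1872 = 0x03B98
One's-complement sum = 0x3B98.
Checksum = ~0x3B98 & 0xFFFF = 0xC467.

C467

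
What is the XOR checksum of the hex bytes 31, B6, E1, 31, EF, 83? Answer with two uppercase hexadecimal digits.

3B

XOR the bytes together:
  start with 0x31
  0x31 ⊕ 0xB6 = 0x87
  0x87 ⊕ 0xE1 = 0x66
  0x66 ⊕ 0x31 = 0x57
  0x57 ⊕ 0xEF = 0xB8
  0xB8 ⊕ 0x83 = 0x3B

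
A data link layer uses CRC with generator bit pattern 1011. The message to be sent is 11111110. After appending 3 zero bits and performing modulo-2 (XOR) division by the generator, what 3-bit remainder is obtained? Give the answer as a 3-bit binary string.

Append 3 zeros: 11111110000. Divide by 1011 (XOR where the leading bit is 1):
  pos 0: 1111 XOR 1011 = 0100
  pos 1: 1001 XOR 1011 = 0010
  pos 3: 1011 XOR 1011 = 0000
Remainder (last 3 bits) = 000. This is the CRC / FCS.

000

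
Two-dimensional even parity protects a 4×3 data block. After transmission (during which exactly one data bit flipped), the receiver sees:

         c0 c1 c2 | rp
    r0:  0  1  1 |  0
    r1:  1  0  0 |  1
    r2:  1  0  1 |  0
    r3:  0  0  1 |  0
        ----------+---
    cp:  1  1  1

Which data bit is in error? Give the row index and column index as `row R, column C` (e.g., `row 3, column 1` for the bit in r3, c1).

Recompute each row's even parity and compare to rp:
  r0: data parity 0, sent rp 0 → ok
  r1: data parity 1, sent rp 1 → ok
  r2: data parity 0, sent rp 0 → ok
  r3: data parity 1, sent rp 0 → mismatch
Recompute each column's even parity and compare to cp:
  c0: data parity 0, sent cp 1 → mismatch
  c1: data parity 1, sent cp 1 → ok
  c2: data parity 1, sent cp 1 → ok
Exactly one row (r3) and one column (c0) fail → the flipped bit is at their intersection.

row 3, column 0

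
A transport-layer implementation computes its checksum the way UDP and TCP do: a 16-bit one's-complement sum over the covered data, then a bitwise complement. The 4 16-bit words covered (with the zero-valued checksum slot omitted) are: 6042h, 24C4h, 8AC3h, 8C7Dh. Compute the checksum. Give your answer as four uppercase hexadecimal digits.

One's-complement addition (fold any carry out of bit 15 back into bit 0):
  0x6042 + 0x24C4 = 0x08506
  0x8506 + 0x8AC3 = 0x10FC9 → wrap carry → 0x0FCA
  0x0FCA + 0x8C7D = 0x09C47
One's-complement sum = 0x9C47.
Checksum = ~0x9C47 & 0xFFFF = 0x63B8.

63B8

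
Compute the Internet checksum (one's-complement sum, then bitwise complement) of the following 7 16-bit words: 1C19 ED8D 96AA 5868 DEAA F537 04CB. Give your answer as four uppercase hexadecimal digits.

2E98

One's-complement addition (fold any carry out of bit 15 back into bit 0):
  0x1C19 + 0xED8D = 0x109A6 → wrap carry → 0x09A7
  0x09A7 + 0x96AA = 0x0A051
  0xA051 + 0x5868 = 0x0F8B9
  0xF8B9 + 0xDEAA = 0x1D763 → wrap carry → 0xD764
  0xD764 + 0xF537 = 0x1CC9B → wrap carry → 0xCC9C
  0xCC9C + 0x04CB = 0x0D167
One's-complement sum = 0xD167.
Checksum = ~0xD167 & 0xFFFF = 0x2E98.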